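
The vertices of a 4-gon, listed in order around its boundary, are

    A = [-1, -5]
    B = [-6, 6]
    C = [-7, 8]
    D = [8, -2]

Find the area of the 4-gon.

67

Apply the shoelace (surveyor's) formula: 2A = Σ (x_i·y_{i+1} − x_{i+1}·y_i), indices taken mod 4.
A→B: (-1)(6) − (-6)(-5) = -36
B→C: (-6)(8) − (-7)(6) = -6
C→D: (-7)(-2) − (8)(8) = -50
D→A: (8)(-5) − (-1)(-2) = -42
Σ = -134
Area = |Σ|/2 = 67.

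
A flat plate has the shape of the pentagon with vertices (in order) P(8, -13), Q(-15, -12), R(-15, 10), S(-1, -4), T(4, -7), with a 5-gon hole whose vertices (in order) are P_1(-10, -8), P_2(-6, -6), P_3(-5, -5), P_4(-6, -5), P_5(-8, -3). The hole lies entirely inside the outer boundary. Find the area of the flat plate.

252.5

Outer boundary:
Cross-terms: -291, -330, 70, 23, 4  ⇒  Σ = -524
Area = |Σ|/2 = 262.
Hole:
Apply the shoelace formula: 2A = Σ (x_i·y_{i+1} − x_{i+1}·y_i), indices taken mod 5.
Σ = (12) + (0) + (-5) + (-22) + (34) = 19
Area = |Σ|/2 = 9.5.
Net area = 262 − 9.5 = 252.5.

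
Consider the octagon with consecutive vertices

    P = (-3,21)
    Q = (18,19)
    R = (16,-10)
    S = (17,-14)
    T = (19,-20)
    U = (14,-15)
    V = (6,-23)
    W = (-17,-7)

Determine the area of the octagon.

Apply Gauss's area formula: 2A = Σ (x_i·y_{i+1} − x_{i+1}·y_i), indices taken mod 8.
Cross-terms: -435, -484, -54, -74, -5, -232, -433, -378  ⇒  Σ = -2095
Area = |Σ|/2 = 1047.5.

1047.5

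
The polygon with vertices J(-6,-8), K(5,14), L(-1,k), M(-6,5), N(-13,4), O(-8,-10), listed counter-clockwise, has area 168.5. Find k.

The doubled signed area Σ (x_i y_{i+1} − x_{i+1} y_i) is linear in k.
With k=0 it equals 172; the coefficient of k is 11 (from the two edges through L).
So 11·k + 172 = 2·168.5 = 337 ⇒ k = 15.

15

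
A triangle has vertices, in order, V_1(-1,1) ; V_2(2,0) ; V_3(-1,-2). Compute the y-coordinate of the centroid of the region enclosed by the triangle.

Apply the shoelace formula. First the cross-terms c_i = x_i·y_{i+1} − x_{i+1}·y_i:
  -2, -4, -3  ⇒  2A = -9, A = -4.5.
Then Σ (y_i + y_{i+1})·c_i = 9, so ȳ = 9 / (6·(-4.5)) = -1/3.

-1/3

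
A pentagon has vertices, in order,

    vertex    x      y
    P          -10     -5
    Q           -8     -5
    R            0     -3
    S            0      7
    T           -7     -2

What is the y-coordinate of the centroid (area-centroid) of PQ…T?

Apply Gauss's area formula. First the cross-terms c_i = x_i·y_{i+1} − x_{i+1}·y_i:
  10, 24, 0, 49, 15  ⇒  2A = 98, A = 49.
Then Σ (y_i + y_{i+1})·c_i = -152, so ȳ = -152 / (6·49) = -76/147.

-76/147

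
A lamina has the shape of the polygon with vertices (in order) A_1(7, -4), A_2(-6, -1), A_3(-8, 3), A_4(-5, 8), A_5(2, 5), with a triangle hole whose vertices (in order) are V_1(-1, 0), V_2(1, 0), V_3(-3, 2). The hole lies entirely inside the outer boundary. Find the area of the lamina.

Outer boundary:
Cross-terms: -31, -26, -49, -41, -43  ⇒  Σ = -190
Area = |Σ|/2 = 95.
Hole:
Apply the shoelace (surveyor's) formula: 2A = Σ (x_i·y_{i+1} − x_{i+1}·y_i), indices taken mod 3.
Σ = (0) + (2) + (2) = 4
Area = |Σ|/2 = 2.
Net area = 95 − 2 = 93.

93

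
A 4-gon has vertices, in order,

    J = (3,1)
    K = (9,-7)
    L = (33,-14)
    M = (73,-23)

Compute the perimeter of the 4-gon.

150

|JK| = √((6)² + (-8)²) = √100 = 10
|KL| = √((24)² + (-7)²) = √625 = 25
|LM| = √((40)² + (-9)²) = √1681 = 41
|MJ| = √((-70)² + (24)²) = √5476 = 74
Perimeter = 10 + 25 + 41 + 74 = 150.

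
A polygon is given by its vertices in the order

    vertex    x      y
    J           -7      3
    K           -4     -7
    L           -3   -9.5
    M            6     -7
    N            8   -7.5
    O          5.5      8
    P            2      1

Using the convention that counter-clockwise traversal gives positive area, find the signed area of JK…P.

Apply the surveyor's formula: 2A = Σ (x_i·y_{i+1} − x_{i+1}·y_i), indices taken mod 7.
J→K: (-7)(-7) − (-4)(3) = 61
K→L: (-4)(-9.5) − (-3)(-7) = 17
L→M: (-3)(-7) − (6)(-9.5) = 78
M→N: (6)(-7.5) − (8)(-7) = 11
N→O: (8)(8) − (5.5)(-7.5) = 105.25
O→P: (5.5)(1) − (2)(8) = -10.5
P→J: (2)(3) − (-7)(1) = 13
Σ = 274.75
Signed area = Σ/2 = 137.375 (positive ⇒ counter-clockwise traversal).

137.375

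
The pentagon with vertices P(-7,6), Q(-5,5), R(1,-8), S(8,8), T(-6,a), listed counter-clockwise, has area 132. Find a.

10

The doubled signed area Σ (x_i y_{i+1} − x_{i+1} y_i) is linear in a.
With a=0 it equals 114; the coefficient of a is 15 (from the two edges through T).
So 15·a + 114 = 2·132 = 264 ⇒ a = 10.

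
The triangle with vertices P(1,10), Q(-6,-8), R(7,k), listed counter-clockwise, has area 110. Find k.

-6

The doubled signed area Σ (x_i y_{i+1} − x_{i+1} y_i) is linear in k.
With k=0 it equals 178; the coefficient of k is -7 (from the two edges through R).
So -7·k + 178 = 2·110 = 220 ⇒ k = -6.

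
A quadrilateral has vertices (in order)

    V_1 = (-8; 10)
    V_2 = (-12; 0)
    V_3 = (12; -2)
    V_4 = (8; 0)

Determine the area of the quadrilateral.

Σ = (120) + (24) + (16) + (80) = 240
Area = |Σ|/2 = 120.

120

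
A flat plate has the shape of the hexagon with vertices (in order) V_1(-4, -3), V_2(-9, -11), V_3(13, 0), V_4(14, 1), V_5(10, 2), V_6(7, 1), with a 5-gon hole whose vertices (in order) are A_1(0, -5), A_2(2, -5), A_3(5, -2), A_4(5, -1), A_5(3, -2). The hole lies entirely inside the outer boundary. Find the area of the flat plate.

78

Outer boundary:
Apply Gauss's area formula: 2A = Σ (x_i·y_{i+1} − x_{i+1}·y_i), indices taken mod 6.
Σ = (17) + (143) + (13) + (18) + (-4) + (-17) = 170
Area = |Σ|/2 = 85.
Hole:
Apply the surveyor's formula: 2A = Σ (x_i·y_{i+1} − x_{i+1}·y_i), indices taken mod 5.
A_1→A_2: (0)(-5) − (2)(-5) = 10
A_2→A_3: (2)(-2) − (5)(-5) = 21
A_3→A_4: (5)(-1) − (5)(-2) = 5
A_4→A_5: (5)(-2) − (3)(-1) = -7
A_5→A_1: (3)(-5) − (0)(-2) = -15
Σ = 14
Area = |Σ|/2 = 7.
Net area = 85 − 7 = 78.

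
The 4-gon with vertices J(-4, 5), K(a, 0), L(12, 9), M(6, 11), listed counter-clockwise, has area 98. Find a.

11

Write out the shoelace sum; only the two edges meeting at K involve a:
2·Area = [((-4)·0 − a·5) + (a·9 − 12·0)] + 152
       = 4·a + 152 = 196
⇒ a = 11.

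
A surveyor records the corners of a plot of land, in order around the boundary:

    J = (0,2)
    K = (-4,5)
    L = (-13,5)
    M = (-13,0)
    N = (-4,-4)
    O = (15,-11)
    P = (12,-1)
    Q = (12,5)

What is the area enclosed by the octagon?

243.5

Σ = (8) + (45) + (65) + (52) + (104) + (117) + (72) + (24) = 487
Area = |Σ|/2 = 243.5.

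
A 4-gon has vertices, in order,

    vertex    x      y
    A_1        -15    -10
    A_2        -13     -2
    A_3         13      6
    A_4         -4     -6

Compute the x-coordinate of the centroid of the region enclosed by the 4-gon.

-4.25

Apply the surveyor's formula. First the cross-terms c_i = x_i·y_{i+1} − x_{i+1}·y_i:
  -100, -52, -54, -50  ⇒  2A = -256, A = -128.
Then Σ (x_i + x_{i+1})·c_i = 3264, so x̄ = 3264 / (6·(-128)) = -4.25.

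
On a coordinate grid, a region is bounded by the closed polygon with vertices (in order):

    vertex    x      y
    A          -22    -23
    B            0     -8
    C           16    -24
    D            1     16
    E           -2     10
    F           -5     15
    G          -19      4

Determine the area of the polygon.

718

Σ = (176) + (128) + (280) + (42) + (20) + (265) + (525) = 1436
Area = |Σ|/2 = 718.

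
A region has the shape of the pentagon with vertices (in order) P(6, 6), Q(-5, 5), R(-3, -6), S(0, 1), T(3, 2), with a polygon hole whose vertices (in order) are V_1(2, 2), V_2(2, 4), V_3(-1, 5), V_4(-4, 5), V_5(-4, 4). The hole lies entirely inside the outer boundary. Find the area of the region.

42

Outer boundary:
Apply Gauss's area formula: 2A = Σ (x_i·y_{i+1} − x_{i+1}·y_i), indices taken mod 5.
P→Q: (6)(5) − (-5)(6) = 60
Q→R: (-5)(-6) − (-3)(5) = 45
R→S: (-3)(1) − (0)(-6) = -3
S→T: (0)(2) − (3)(1) = -3
T→P: (3)(6) − (6)(2) = 6
Σ = 105
Area = |Σ|/2 = 52.5.
Hole:
Cross-terms: 4, 14, 15, 4, -16  ⇒  Σ = 21
Area = |Σ|/2 = 10.5.
Net area = 52.5 − 10.5 = 42.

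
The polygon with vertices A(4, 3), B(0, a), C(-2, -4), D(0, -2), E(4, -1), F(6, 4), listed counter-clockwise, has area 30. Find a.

4

The doubled signed area Σ (x_i y_{i+1} − x_{i+1} y_i) is linear in a.
With a=0 it equals 36; the coefficient of a is 6 (from the two edges through B).
So 6·a + 36 = 2·30 = 60 ⇒ a = 4.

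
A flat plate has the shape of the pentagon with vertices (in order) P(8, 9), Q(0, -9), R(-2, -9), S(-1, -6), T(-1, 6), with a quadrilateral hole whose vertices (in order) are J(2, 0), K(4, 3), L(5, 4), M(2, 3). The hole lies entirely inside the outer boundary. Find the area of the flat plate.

Outer boundary:
Σ = (-72) + (-18) + (3) + (-12) + (-57) = -156
Area = |Σ|/2 = 78.
Hole:
Σ = (6) + (1) + (7) + (-6) = 8
Area = |Σ|/2 = 4.
Net area = 78 − 4 = 74.

74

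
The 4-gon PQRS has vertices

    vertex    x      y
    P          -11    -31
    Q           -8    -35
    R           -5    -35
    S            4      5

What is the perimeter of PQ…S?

88

|PQ| = √((3)² + (-4)²) = √25 = 5
|QR| = √((3)² + (0)²) = √9 = 3
|RS| = √((9)² + (40)²) = √1681 = 41
|SP| = √((-15)² + (-36)²) = √1521 = 39
Perimeter = 5 + 3 + 41 + 39 = 88.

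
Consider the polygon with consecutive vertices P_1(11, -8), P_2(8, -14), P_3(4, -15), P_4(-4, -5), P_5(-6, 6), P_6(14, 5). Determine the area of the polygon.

Apply the surveyor's formula: 2A = Σ (x_i·y_{i+1} − x_{i+1}·y_i), indices taken mod 6.
Σ = (-90) + (-64) + (-80) + (-54) + (-114) + (-167) = -569
Area = |Σ|/2 = 284.5.

284.5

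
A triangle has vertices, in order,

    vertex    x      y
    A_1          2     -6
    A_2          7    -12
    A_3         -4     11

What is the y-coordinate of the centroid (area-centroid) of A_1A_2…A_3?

Apply the shoelace (surveyor's) formula. First the cross-terms c_i = x_i·y_{i+1} − x_{i+1}·y_i:
  18, 29, 2  ⇒  2A = 49, A = 24.5.
Then Σ (y_i + y_{i+1})·c_i = -343, so ȳ = -343 / (6·24.5) = -7/3.

-7/3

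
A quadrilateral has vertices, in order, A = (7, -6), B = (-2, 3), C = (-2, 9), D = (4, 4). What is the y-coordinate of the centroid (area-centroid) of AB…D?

71/33

Apply Gauss's area formula. First the cross-terms c_i = x_i·y_{i+1} − x_{i+1}·y_i:
  9, -12, -44, -52  ⇒  2A = -99, A = -49.5.
Then Σ (y_i + y_{i+1})·c_i = -639, so ȳ = -639 / (6·(-49.5)) = 71/33.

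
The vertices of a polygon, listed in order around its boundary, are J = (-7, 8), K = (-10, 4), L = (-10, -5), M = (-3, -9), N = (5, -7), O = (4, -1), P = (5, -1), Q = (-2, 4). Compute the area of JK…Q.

Σ = (52) + (90) + (75) + (66) + (23) + (1) + (18) + (12) = 337
Area = |Σ|/2 = 168.5.

168.5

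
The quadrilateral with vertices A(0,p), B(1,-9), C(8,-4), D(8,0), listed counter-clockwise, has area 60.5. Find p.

Write out the shoelace sum; only the two edges meeting at A involve p:
2·Area = [(8·p − 0·0) + (0·(-9) − 1·p)] + 100
       = 7·p + 100 = 121
⇒ p = 3.

3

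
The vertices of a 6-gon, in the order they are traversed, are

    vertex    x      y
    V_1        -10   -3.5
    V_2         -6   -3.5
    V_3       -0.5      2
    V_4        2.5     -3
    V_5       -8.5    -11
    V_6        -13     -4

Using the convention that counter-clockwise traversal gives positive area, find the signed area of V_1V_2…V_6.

-79.875

Apply the shoelace formula: 2A = Σ (x_i·y_{i+1} − x_{i+1}·y_i), indices taken mod 6.
V_1→V_2: (-10)(-3.5) − (-6)(-3.5) = 14
V_2→V_3: (-6)(2) − (-0.5)(-3.5) = -13.75
V_3→V_4: (-0.5)(-3) − (2.5)(2) = -3.5
V_4→V_5: (2.5)(-11) − (-8.5)(-3) = -53
V_5→V_6: (-8.5)(-4) − (-13)(-11) = -109
V_6→V_1: (-13)(-3.5) − (-10)(-4) = 5.5
Σ = -159.75
Signed area = Σ/2 = -79.875 (negative ⇒ clockwise traversal).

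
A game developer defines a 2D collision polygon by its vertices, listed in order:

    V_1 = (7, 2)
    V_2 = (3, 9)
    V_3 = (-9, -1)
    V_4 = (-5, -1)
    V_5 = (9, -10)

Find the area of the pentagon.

143

Apply the shoelace (surveyor's) formula: 2A = Σ (x_i·y_{i+1} − x_{i+1}·y_i), indices taken mod 5.
Σ = (57) + (78) + (4) + (59) + (88) = 286
Area = |Σ|/2 = 143.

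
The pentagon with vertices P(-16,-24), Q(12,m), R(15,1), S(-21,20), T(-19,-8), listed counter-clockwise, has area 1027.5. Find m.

The doubled signed area Σ (x_i y_{i+1} − x_{i+1} y_i) is linear in m.
With m=0 it equals 1497; the coefficient of m is -31 (from the two edges through Q).
So -31·m + 1497 = 2·1027.5 = 2055 ⇒ m = -18.

-18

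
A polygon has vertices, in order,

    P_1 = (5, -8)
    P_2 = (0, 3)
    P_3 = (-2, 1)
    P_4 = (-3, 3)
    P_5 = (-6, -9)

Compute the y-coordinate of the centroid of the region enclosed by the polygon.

-319/78

Apply the shoelace formula. First the cross-terms c_i = x_i·y_{i+1} − x_{i+1}·y_i:
  15, 6, -3, 45, 93  ⇒  2A = 156, A = 78.
Then Σ (y_i + y_{i+1})·c_i = -1914, so ȳ = -1914 / (6·78) = -319/78.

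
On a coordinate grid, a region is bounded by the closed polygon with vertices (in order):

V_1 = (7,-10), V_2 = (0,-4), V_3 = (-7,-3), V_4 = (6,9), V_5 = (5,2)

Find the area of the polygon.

99

Apply Gauss's area formula: 2A = Σ (x_i·y_{i+1} − x_{i+1}·y_i), indices taken mod 5.
Cross-terms: -28, -28, -45, -33, -64  ⇒  Σ = -198
Area = |Σ|/2 = 99.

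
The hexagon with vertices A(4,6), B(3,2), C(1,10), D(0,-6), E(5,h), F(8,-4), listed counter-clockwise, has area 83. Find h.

Write out the shoelace sum; only the two edges meeting at E involve h:
2·Area = [(0·h − 5·(-6)) + (5·(-4) − 8·h)] + 76
       = -8·h + 86 = 166
⇒ h = -10.

-10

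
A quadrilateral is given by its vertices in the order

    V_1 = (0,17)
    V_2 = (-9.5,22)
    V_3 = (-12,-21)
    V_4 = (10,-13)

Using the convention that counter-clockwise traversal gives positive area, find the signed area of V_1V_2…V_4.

Cross-terms: 161.5, 463.5, 366, 170  ⇒  Σ = 1161
Signed area = Σ/2 = 580.5 (positive ⇒ counter-clockwise traversal).

580.5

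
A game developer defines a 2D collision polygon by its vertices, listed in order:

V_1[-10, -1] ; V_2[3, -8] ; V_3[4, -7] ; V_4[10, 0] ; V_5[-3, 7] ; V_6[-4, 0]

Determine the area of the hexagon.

V_1→V_2: (-10)(-8) − (3)(-1) = 83
V_2→V_3: (3)(-7) − (4)(-8) = 11
V_3→V_4: (4)(0) − (10)(-7) = 70
V_4→V_5: (10)(7) − (-3)(0) = 70
V_5→V_6: (-3)(0) − (-4)(7) = 28
V_6→V_1: (-4)(-1) − (-10)(0) = 4
Σ = 266
Area = |Σ|/2 = 133.

133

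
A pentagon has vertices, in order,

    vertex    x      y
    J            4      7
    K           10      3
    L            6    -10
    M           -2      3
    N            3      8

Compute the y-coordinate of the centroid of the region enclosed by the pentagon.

Apply Gauss's area formula. First the cross-terms c_i = x_i·y_{i+1} − x_{i+1}·y_i:
  -58, -118, -2, -25, -11  ⇒  2A = -214, A = -107.
Then Σ (y_i + y_{i+1})·c_i = -180, so ȳ = -180 / (6·(-107)) = 30/107.

30/107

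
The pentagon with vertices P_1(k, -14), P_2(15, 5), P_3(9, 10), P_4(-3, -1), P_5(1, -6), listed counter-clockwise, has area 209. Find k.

Write out the shoelace sum; only the two edges meeting at P_1 involve k:
2·Area = [(1·(-14) − k·(-6)) + (k·5 − 15·(-14))] + 145
       = 11·k + 341 = 418
⇒ k = 7.

7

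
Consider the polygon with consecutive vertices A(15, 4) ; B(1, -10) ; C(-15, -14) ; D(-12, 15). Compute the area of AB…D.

Apply the shoelace (surveyor's) formula: 2A = Σ (x_i·y_{i+1} − x_{i+1}·y_i), indices taken mod 4.
Σ = (-154) + (-164) + (-393) + (-273) = -984
Area = |Σ|/2 = 492.

492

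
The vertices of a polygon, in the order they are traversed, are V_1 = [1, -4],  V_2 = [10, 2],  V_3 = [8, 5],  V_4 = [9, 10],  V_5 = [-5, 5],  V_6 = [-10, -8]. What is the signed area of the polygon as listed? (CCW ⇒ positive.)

Cross-terms: 42, 34, 35, 95, 90, 48  ⇒  Σ = 344
Signed area = Σ/2 = 172 (positive ⇒ counter-clockwise traversal).

172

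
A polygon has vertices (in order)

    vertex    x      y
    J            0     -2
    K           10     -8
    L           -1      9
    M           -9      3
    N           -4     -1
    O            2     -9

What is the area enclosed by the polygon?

117.5

Apply the shoelace formula: 2A = Σ (x_i·y_{i+1} − x_{i+1}·y_i), indices taken mod 6.
Σ = (20) + (82) + (78) + (21) + (38) + (-4) = 235
Area = |Σ|/2 = 117.5.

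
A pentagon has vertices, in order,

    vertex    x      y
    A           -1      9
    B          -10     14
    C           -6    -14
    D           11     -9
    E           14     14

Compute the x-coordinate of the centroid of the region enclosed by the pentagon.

170/87

Apply the shoelace (surveyor's) formula. First the cross-terms c_i = x_i·y_{i+1} − x_{i+1}·y_i:
  76, 224, 208, 280, 140  ⇒  2A = 928, A = 464.
Then Σ (x_i + x_{i+1})·c_i = 5440, so x̄ = 5440 / (6·464) = 170/87.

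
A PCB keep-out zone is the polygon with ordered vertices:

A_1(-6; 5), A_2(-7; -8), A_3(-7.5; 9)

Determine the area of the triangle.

11.75

Apply the shoelace (surveyor's) formula: 2A = Σ (x_i·y_{i+1} − x_{i+1}·y_i), indices taken mod 3.
Σ = (83) + (-123) + (16.5) = -23.5
Area = |Σ|/2 = 11.75.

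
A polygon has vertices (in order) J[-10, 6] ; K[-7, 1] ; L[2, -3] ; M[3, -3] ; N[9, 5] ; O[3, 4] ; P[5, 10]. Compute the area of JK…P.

Cross-terms: 32, 19, 3, 42, 21, 10, 130  ⇒  Σ = 257
Area = |Σ|/2 = 128.5.

128.5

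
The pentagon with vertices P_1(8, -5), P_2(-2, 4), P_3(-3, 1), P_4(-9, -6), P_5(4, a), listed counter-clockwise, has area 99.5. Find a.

The doubled signed area Σ (x_i y_{i+1} − x_{i+1} y_i) is linear in a.
With a=0 it equals 63; the coefficient of a is -17 (from the two edges through P_5).
So -17·a + 63 = 2·99.5 = 199 ⇒ a = -8.

-8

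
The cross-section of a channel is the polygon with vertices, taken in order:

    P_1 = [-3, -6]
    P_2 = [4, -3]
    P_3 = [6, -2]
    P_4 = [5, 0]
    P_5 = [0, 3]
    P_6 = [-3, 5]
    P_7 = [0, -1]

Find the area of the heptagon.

38.5

P_1→P_2: (-3)(-3) − (4)(-6) = 33
P_2→P_3: (4)(-2) − (6)(-3) = 10
P_3→P_4: (6)(0) − (5)(-2) = 10
P_4→P_5: (5)(3) − (0)(0) = 15
P_5→P_6: (0)(5) − (-3)(3) = 9
P_6→P_7: (-3)(-1) − (0)(5) = 3
P_7→P_1: (0)(-6) − (-3)(-1) = -3
Σ = 77
Area = |Σ|/2 = 38.5.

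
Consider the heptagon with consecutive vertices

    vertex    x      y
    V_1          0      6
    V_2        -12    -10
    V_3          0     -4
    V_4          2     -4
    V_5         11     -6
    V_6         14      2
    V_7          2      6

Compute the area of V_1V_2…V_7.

Σ = (72) + (48) + (8) + (32) + (106) + (80) + (12) = 358
Area = |Σ|/2 = 179.

179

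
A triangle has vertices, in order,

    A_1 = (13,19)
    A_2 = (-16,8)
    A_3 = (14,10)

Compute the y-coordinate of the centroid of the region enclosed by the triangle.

Apply the shoelace formula. First the cross-terms c_i = x_i·y_{i+1} − x_{i+1}·y_i:
  408, -272, 136  ⇒  2A = 272, A = 136.
Then Σ (y_i + y_{i+1})·c_i = 10064, so ȳ = 10064 / (6·136) = 37/3.

37/3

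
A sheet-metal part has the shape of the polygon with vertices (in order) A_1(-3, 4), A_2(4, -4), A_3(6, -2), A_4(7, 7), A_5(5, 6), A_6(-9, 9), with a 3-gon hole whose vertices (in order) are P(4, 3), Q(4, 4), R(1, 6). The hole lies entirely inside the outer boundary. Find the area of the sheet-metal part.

Outer boundary:
Apply the shoelace formula: 2A = Σ (x_i·y_{i+1} − x_{i+1}·y_i), indices taken mod 6.
Σ = (-4) + (16) + (56) + (7) + (99) + (-9) = 165
Area = |Σ|/2 = 82.5.
Hole:
Σ = (4) + (20) + (-21) = 3
Area = |Σ|/2 = 1.5.
Net area = 82.5 − 1.5 = 81.

81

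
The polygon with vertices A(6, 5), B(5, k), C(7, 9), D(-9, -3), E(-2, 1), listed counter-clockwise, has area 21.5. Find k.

6

The doubled signed area Σ (x_i y_{i+1} − x_{i+1} y_i) is linear in k.
With k=0 it equals 49; the coefficient of k is -1 (from the two edges through B).
So -1·k + 49 = 2·21.5 = 43 ⇒ k = 6.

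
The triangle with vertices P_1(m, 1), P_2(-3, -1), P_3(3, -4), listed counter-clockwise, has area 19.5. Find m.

The doubled signed area Σ (x_i y_{i+1} − x_{i+1} y_i) is linear in m.
With m=0 it equals 21; the coefficient of m is 3 (from the two edges through P_1).
So 3·m + 21 = 2·19.5 = 39 ⇒ m = 6.

6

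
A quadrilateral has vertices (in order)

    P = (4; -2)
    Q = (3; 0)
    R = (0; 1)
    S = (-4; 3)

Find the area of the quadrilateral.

4.5

Cross-terms: 6, 3, 4, -4  ⇒  Σ = 9
Area = |Σ|/2 = 4.5.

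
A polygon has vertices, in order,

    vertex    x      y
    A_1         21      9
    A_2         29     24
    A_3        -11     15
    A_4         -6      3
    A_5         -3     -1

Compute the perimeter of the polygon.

|A_1A_2| = √((8)² + (15)²) = √289 = 17
|A_2A_3| = √((-40)² + (-9)²) = √1681 = 41
|A_3A_4| = √((5)² + (-12)²) = √169 = 13
|A_4A_5| = √((3)² + (-4)²) = √25 = 5
|A_5A_1| = √((24)² + (10)²) = √676 = 26
Perimeter = 17 + 41 + 13 + 5 + 26 = 102.

102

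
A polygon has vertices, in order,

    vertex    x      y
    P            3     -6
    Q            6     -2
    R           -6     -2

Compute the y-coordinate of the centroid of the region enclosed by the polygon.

-10/3

Apply the surveyor's formula. First the cross-terms c_i = x_i·y_{i+1} − x_{i+1}·y_i:
  30, -24, 42  ⇒  2A = 48, A = 24.
Then Σ (y_i + y_{i+1})·c_i = -480, so ȳ = -480 / (6·24) = -10/3.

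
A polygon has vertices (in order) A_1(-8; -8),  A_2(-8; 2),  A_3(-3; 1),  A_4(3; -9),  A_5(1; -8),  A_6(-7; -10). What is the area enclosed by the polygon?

Σ = (-80) + (-2) + (24) + (-15) + (-66) + (-24) = -163
Area = |Σ|/2 = 81.5.

81.5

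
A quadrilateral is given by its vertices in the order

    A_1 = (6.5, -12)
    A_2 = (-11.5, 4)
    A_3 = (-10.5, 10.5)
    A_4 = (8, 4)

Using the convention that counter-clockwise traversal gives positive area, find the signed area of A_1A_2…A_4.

-219.375

Apply the shoelace (surveyor's) formula: 2A = Σ (x_i·y_{i+1} − x_{i+1}·y_i), indices taken mod 4.
Σ = (-112) + (-78.75) + (-126) + (-122) = -438.75
Signed area = Σ/2 = -219.375 (negative ⇒ clockwise traversal).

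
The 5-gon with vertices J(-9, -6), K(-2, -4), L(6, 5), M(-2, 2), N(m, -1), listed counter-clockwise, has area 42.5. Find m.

Write out the shoelace sum; only the two edges meeting at N involve m:
2·Area = [((-2)·(-1) − m·2) + (m·(-6) − (-9)·(-1))] + 60
       = -8·m + 53 = 85
⇒ m = -4.

-4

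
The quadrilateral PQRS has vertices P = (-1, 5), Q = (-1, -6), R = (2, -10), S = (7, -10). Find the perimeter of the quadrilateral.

38

|PQ| = √((0)² + (-11)²) = √121 = 11
|QR| = √((3)² + (-4)²) = √25 = 5
|RS| = √((5)² + (0)²) = √25 = 5
|SP| = √((-8)² + (15)²) = √289 = 17
Perimeter = 11 + 5 + 5 + 17 = 38.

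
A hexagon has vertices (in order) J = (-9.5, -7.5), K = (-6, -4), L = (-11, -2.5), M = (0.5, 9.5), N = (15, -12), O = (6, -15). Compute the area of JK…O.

314.125

Apply the surveyor's formula: 2A = Σ (x_i·y_{i+1} − x_{i+1}·y_i), indices taken mod 6.
Σ = (-7) + (-29) + (-103.25) + (-148.5) + (-153) + (-187.5) = -628.25
Area = |Σ|/2 = 314.125.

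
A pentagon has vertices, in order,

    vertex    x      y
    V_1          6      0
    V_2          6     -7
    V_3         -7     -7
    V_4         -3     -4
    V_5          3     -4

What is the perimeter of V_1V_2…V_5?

|V_1V_2| = √((0)² + (-7)²) = √49 = 7
|V_2V_3| = √((-13)² + (0)²) = √169 = 13
|V_3V_4| = √((4)² + (3)²) = √25 = 5
|V_4V_5| = √((6)² + (0)²) = √36 = 6
|V_5V_1| = √((3)² + (4)²) = √25 = 5
Perimeter = 7 + 13 + 5 + 6 + 5 = 36.

36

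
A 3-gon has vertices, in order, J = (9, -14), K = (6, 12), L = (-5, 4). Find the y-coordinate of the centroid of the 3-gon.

Apply Gauss's area formula. First the cross-terms c_i = x_i·y_{i+1} − x_{i+1}·y_i:
  192, 84, 34  ⇒  2A = 310, A = 155.
Then Σ (y_i + y_{i+1})·c_i = 620, so ȳ = 620 / (6·155) = 2/3.

2/3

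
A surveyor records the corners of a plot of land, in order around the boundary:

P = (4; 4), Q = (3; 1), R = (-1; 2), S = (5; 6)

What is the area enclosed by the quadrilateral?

Apply the shoelace formula: 2A = Σ (x_i·y_{i+1} − x_{i+1}·y_i), indices taken mod 4.
Σ = (-8) + (7) + (-16) + (-4) = -21
Area = |Σ|/2 = 10.5.

10.5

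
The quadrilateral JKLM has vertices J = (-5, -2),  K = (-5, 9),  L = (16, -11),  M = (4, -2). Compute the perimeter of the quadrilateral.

|JK| = √((0)² + (11)²) = √121 = 11
|KL| = √((21)² + (-20)²) = √841 = 29
|LM| = √((-12)² + (9)²) = √225 = 15
|MJ| = √((-9)² + (0)²) = √81 = 9
Perimeter = 11 + 29 + 15 + 9 = 64.

64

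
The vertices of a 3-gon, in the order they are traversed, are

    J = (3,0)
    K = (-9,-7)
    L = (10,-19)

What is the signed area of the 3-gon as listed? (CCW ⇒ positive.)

Apply the shoelace formula: 2A = Σ (x_i·y_{i+1} − x_{i+1}·y_i), indices taken mod 3.
Cross-terms: -21, 241, 57  ⇒  Σ = 277
Signed area = Σ/2 = 138.5 (positive ⇒ counter-clockwise traversal).

138.5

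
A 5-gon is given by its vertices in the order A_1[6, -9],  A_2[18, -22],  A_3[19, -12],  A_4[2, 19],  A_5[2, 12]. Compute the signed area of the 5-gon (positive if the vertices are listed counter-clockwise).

Σ = (30) + (202) + (385) + (-14) + (-90) = 513
Signed area = Σ/2 = 256.5 (positive ⇒ counter-clockwise traversal).

256.5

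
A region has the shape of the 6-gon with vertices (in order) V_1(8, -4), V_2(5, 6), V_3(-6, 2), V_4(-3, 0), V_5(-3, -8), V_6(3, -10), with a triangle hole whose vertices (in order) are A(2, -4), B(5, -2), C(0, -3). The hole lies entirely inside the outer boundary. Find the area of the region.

Outer boundary:
Apply Gauss's area formula: 2A = Σ (x_i·y_{i+1} − x_{i+1}·y_i), indices taken mod 6.
Σ = (68) + (46) + (6) + (24) + (54) + (68) = 266
Area = |Σ|/2 = 133.
Hole:
Σ = (16) + (-15) + (6) = 7
Area = |Σ|/2 = 3.5.
Net area = 133 − 3.5 = 129.5.

129.5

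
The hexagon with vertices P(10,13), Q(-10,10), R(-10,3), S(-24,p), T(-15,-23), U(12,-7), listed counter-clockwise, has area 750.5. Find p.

-6

Write out the shoelace sum; only the two edges meeting at S involve p:
2·Area = [((-10)·p − (-24)·3) + ((-24)·(-23) − (-15)·p)] + 907
       = 5·p + 1531 = 1501
⇒ p = -6.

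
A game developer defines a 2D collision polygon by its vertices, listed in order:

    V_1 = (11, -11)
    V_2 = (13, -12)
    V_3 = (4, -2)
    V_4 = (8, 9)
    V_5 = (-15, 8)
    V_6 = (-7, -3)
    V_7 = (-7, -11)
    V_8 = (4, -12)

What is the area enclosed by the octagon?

Σ = (11) + (22) + (52) + (199) + (101) + (56) + (128) + (88) = 657
Area = |Σ|/2 = 328.5.

328.5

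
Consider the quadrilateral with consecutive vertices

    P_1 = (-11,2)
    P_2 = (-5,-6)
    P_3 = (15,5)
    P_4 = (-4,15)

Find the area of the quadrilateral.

Apply the shoelace formula: 2A = Σ (x_i·y_{i+1} − x_{i+1}·y_i), indices taken mod 4.
Σ = (76) + (65) + (245) + (157) = 543
Area = |Σ|/2 = 271.5.

271.5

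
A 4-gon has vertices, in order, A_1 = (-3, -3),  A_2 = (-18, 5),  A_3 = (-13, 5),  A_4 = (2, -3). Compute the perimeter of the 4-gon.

|A_1A_2| = √((-15)² + (8)²) = √289 = 17
|A_2A_3| = √((5)² + (0)²) = √25 = 5
|A_3A_4| = √((15)² + (-8)²) = √289 = 17
|A_4A_1| = √((-5)² + (0)²) = √25 = 5
Perimeter = 17 + 5 + 17 + 5 = 44.

44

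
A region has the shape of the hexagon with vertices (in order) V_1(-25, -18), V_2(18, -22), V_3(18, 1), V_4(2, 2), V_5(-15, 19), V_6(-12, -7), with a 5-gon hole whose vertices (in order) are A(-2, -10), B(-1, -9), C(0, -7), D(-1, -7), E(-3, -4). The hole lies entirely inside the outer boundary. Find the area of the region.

875.5

Outer boundary:
Apply the shoelace (surveyor's) formula: 2A = Σ (x_i·y_{i+1} − x_{i+1}·y_i), indices taken mod 6.
Σ = (874) + (414) + (34) + (68) + (333) + (41) = 1764
Area = |Σ|/2 = 882.
Hole:
Apply the surveyor's formula: 2A = Σ (x_i·y_{i+1} − x_{i+1}·y_i), indices taken mod 5.
Σ = (8) + (7) + (-7) + (-17) + (22) = 13
Area = |Σ|/2 = 6.5.
Net area = 882 − 6.5 = 875.5.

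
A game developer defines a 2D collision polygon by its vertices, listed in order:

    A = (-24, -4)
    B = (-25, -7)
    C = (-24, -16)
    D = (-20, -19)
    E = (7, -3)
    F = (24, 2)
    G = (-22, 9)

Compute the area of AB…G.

639.5

Apply the shoelace formula: 2A = Σ (x_i·y_{i+1} − x_{i+1}·y_i), indices taken mod 7.
A→B: (-24)(-7) − (-25)(-4) = 68
B→C: (-25)(-16) − (-24)(-7) = 232
C→D: (-24)(-19) − (-20)(-16) = 136
D→E: (-20)(-3) − (7)(-19) = 193
E→F: (7)(2) − (24)(-3) = 86
F→G: (24)(9) − (-22)(2) = 260
G→A: (-22)(-4) − (-24)(9) = 304
Σ = 1279
Area = |Σ|/2 = 639.5.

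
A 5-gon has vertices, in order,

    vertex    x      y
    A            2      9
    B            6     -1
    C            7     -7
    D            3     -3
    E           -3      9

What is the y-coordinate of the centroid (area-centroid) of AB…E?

Apply Gauss's area formula. First the cross-terms c_i = x_i·y_{i+1} − x_{i+1}·y_i:
  -56, -35, 0, 18, -45  ⇒  2A = -118, A = -59.
Then Σ (y_i + y_{i+1})·c_i = -870, so ȳ = -870 / (6·(-59)) = 145/59.

145/59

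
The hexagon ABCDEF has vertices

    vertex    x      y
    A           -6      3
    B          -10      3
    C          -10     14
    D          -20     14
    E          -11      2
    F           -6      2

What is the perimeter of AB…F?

46

|AB| = √((-4)² + (0)²) = √16 = 4
|BC| = √((0)² + (11)²) = √121 = 11
|CD| = √((-10)² + (0)²) = √100 = 10
|DE| = √((9)² + (-12)²) = √225 = 15
|EF| = √((5)² + (0)²) = √25 = 5
|FA| = √((0)² + (1)²) = √1 = 1
Perimeter = 4 + 11 + 10 + 15 + 5 + 1 = 46.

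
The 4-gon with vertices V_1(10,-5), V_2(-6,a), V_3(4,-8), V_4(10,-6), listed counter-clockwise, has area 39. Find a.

-1

Write out the shoelace sum; only the two edges meeting at V_2 involve a:
2·Area = [(10·a − (-6)·(-5)) + ((-6)·(-8) − 4·a)] + 66
       = 6·a + 84 = 78
⇒ a = -1.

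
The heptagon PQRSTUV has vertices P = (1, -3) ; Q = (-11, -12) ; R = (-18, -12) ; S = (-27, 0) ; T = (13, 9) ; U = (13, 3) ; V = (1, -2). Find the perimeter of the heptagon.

|PQ| = √((-12)² + (-9)²) = √225 = 15
|QR| = √((-7)² + (0)²) = √49 = 7
|RS| = √((-9)² + (12)²) = √225 = 15
|ST| = √((40)² + (9)²) = √1681 = 41
|TU| = √((0)² + (-6)²) = √36 = 6
|UV| = √((-12)² + (-5)²) = √169 = 13
|VP| = √((0)² + (-1)²) = √1 = 1
Perimeter = 15 + 7 + 15 + 41 + 6 + 13 + 1 = 98.

98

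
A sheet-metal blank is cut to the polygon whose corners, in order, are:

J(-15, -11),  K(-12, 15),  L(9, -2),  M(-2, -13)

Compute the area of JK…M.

Apply the shoelace formula: 2A = Σ (x_i·y_{i+1} − x_{i+1}·y_i), indices taken mod 4.
J→K: (-15)(15) − (-12)(-11) = -357
K→L: (-12)(-2) − (9)(15) = -111
L→M: (9)(-13) − (-2)(-2) = -121
M→J: (-2)(-11) − (-15)(-13) = -173
Σ = -762
Area = |Σ|/2 = 381.

381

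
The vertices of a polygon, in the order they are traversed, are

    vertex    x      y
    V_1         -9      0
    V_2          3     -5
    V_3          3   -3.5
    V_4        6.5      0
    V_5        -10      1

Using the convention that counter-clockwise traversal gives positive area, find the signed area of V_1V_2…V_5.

Apply Gauss's area formula: 2A = Σ (x_i·y_{i+1} − x_{i+1}·y_i), indices taken mod 5.
Cross-terms: 45, 4.5, 22.75, 6.5, 9  ⇒  Σ = 87.75
Signed area = Σ/2 = 43.875 (positive ⇒ counter-clockwise traversal).

43.875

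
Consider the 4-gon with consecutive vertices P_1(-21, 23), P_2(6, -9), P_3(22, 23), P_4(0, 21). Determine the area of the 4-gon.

645

Σ = (51) + (336) + (462) + (441) = 1290
Area = |Σ|/2 = 645.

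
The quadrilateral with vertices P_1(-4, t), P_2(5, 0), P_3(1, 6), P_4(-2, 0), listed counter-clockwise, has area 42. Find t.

-6

Write out the shoelace sum; only the two edges meeting at P_1 involve t:
2·Area = [((-2)·t − (-4)·0) + ((-4)·0 − 5·t)] + 42
       = -7·t + 42 = 84
⇒ t = -6.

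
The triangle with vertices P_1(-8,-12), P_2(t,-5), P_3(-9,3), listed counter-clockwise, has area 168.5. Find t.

Write out the shoelace sum; only the two edges meeting at P_2 involve t:
2·Area = [((-8)·(-5) − t·(-12)) + (t·3 − (-9)·(-5))] + 132
       = 15·t + 127 = 337
⇒ t = 14.

14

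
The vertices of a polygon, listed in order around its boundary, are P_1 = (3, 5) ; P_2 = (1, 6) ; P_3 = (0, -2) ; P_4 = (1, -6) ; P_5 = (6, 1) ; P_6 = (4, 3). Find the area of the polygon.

Apply the shoelace (surveyor's) formula: 2A = Σ (x_i·y_{i+1} − x_{i+1}·y_i), indices taken mod 6.
Σ = (13) + (-2) + (2) + (37) + (14) + (11) = 75
Area = |Σ|/2 = 37.5.

37.5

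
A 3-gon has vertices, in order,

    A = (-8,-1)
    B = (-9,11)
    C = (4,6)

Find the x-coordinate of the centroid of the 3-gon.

-13/3

Apply the surveyor's formula. First the cross-terms c_i = x_i·y_{i+1} − x_{i+1}·y_i:
  -97, -98, 44  ⇒  2A = -151, A = -75.5.
Then Σ (x_i + x_{i+1})·c_i = 1963, so x̄ = 1963 / (6·(-75.5)) = -13/3.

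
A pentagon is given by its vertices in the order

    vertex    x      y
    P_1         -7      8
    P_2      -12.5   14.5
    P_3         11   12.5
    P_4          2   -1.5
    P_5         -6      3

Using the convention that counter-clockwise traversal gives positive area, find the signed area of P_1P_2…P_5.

Cross-terms: -1.5, -315.75, -41.5, -3, -27  ⇒  Σ = -388.75
Signed area = Σ/2 = -194.375 (negative ⇒ clockwise traversal).

-194.375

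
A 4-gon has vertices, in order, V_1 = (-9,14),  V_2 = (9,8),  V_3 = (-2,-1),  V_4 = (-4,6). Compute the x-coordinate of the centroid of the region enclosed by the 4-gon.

-3/11

Apply the shoelace (surveyor's) formula. First the cross-terms c_i = x_i·y_{i+1} − x_{i+1}·y_i:
  -198, 7, -16, -2  ⇒  2A = -209, A = -104.5.
Then Σ (x_i + x_{i+1})·c_i = 171, so x̄ = 171 / (6·(-104.5)) = -3/11.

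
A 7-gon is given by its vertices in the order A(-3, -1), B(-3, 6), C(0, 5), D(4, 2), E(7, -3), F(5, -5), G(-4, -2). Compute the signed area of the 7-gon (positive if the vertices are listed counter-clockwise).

-67

A→B: (-3)(6) − (-3)(-1) = -21
B→C: (-3)(5) − (0)(6) = -15
C→D: (0)(2) − (4)(5) = -20
D→E: (4)(-3) − (7)(2) = -26
E→F: (7)(-5) − (5)(-3) = -20
F→G: (5)(-2) − (-4)(-5) = -30
G→A: (-4)(-1) − (-3)(-2) = -2
Σ = -134
Signed area = Σ/2 = -67 (negative ⇒ clockwise traversal).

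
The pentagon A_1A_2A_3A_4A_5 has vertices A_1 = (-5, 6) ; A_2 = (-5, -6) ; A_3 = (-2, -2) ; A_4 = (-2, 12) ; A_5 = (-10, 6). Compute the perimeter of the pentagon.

|A_1A_2| = √((0)² + (-12)²) = √144 = 12
|A_2A_3| = √((3)² + (4)²) = √25 = 5
|A_3A_4| = √((0)² + (14)²) = √196 = 14
|A_4A_5| = √((-8)² + (-6)²) = √100 = 10
|A_5A_1| = √((5)² + (0)²) = √25 = 5
Perimeter = 12 + 5 + 14 + 10 + 5 = 46.

46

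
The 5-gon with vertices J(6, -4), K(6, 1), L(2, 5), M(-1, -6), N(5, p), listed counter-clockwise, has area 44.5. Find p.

-4

Write out the shoelace sum; only the two edges meeting at N involve p:
2·Area = [((-1)·p − 5·(-6)) + (5·(-4) − 6·p)] + 51
       = -7·p + 61 = 89
⇒ p = -4.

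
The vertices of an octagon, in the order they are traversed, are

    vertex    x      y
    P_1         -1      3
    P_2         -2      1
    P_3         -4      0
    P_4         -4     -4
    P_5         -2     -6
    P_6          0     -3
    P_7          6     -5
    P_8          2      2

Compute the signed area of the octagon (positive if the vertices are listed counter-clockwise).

47.5

Apply the surveyor's formula: 2A = Σ (x_i·y_{i+1} − x_{i+1}·y_i), indices taken mod 8.
Σ = (5) + (4) + (16) + (16) + (6) + (18) + (22) + (8) = 95
Signed area = Σ/2 = 47.5 (positive ⇒ counter-clockwise traversal).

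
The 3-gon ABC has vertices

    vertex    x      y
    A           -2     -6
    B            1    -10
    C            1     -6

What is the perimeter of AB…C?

|AB| = √((3)² + (-4)²) = √25 = 5
|BC| = √((0)² + (4)²) = √16 = 4
|CA| = √((-3)² + (0)²) = √9 = 3
Perimeter = 5 + 4 + 3 = 12.

12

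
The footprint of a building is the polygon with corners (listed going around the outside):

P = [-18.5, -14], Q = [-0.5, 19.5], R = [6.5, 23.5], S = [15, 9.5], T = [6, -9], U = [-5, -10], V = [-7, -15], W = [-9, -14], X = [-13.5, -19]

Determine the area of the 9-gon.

Σ = (-367.75) + (-138.5) + (-290.75) + (-192) + (-105) + (5) + (-37) + (-18) + (-162.5) = -1306.5
Area = |Σ|/2 = 653.25.

653.25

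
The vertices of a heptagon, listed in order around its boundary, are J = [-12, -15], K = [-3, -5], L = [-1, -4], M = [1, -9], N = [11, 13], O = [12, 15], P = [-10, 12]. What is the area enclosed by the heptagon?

372

Apply the shoelace (surveyor's) formula: 2A = Σ (x_i·y_{i+1} − x_{i+1}·y_i), indices taken mod 7.
Cross-terms: 15, 7, 13, 112, 9, 294, 294  ⇒  Σ = 744
Area = |Σ|/2 = 372.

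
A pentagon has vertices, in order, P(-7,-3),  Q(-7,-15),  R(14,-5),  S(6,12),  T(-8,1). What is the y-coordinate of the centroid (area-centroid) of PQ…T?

Apply the surveyor's formula. First the cross-terms c_i = x_i·y_{i+1} − x_{i+1}·y_i:
  84, 245, 198, 102, 31  ⇒  2A = 660, A = 330.
Then Σ (y_i + y_{i+1})·c_i = -3762, so ȳ = -3762 / (6·330) = -1.9.

-1.9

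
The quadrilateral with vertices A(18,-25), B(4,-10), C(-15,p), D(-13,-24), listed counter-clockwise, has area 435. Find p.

-1

The doubled signed area Σ (x_i y_{i+1} − x_{i+1} y_i) is linear in p.
With p=0 it equals 887; the coefficient of p is 17 (from the two edges through C).
So 17·p + 887 = 2·435 = 870 ⇒ p = -1.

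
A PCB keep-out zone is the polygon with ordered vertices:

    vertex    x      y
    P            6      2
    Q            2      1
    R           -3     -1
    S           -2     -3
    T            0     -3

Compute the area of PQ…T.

Apply the shoelace formula: 2A = Σ (x_i·y_{i+1} − x_{i+1}·y_i), indices taken mod 5.
P→Q: (6)(1) − (2)(2) = 2
Q→R: (2)(-1) − (-3)(1) = 1
R→S: (-3)(-3) − (-2)(-1) = 7
S→T: (-2)(-3) − (0)(-3) = 6
T→P: (0)(2) − (6)(-3) = 18
Σ = 34
Area = |Σ|/2 = 17.

17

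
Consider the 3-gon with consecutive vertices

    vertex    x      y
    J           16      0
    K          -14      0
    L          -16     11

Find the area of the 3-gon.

Σ = (0) + (-154) + (-176) = -330
Area = |Σ|/2 = 165.

165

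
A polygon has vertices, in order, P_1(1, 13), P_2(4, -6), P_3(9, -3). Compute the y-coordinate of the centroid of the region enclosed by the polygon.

4/3

Apply Gauss's area formula. First the cross-terms c_i = x_i·y_{i+1} − x_{i+1}·y_i:
  -58, 42, 120  ⇒  2A = 104, A = 52.
Then Σ (y_i + y_{i+1})·c_i = 416, so ȳ = 416 / (6·52) = 4/3.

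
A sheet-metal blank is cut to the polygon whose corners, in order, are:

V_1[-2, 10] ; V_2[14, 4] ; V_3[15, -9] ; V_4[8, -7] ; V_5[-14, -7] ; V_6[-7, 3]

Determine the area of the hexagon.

338

Apply the surveyor's formula: 2A = Σ (x_i·y_{i+1} − x_{i+1}·y_i), indices taken mod 6.
Σ = (-148) + (-186) + (-33) + (-154) + (-91) + (-64) = -676
Area = |Σ|/2 = 338.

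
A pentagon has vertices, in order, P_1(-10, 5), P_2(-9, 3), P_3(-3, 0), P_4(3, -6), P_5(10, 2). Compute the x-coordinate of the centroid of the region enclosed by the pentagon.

155/178

Apply the shoelace (surveyor's) formula. First the cross-terms c_i = x_i·y_{i+1} − x_{i+1}·y_i:
  15, 9, 18, 66, 70  ⇒  2A = 178, A = 89.
Then Σ (x_i + x_{i+1})·c_i = 465, so x̄ = 465 / (6·89) = 155/178.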